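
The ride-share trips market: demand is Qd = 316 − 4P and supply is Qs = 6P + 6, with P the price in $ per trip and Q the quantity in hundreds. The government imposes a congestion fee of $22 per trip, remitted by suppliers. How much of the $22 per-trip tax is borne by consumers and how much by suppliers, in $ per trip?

Consumers bear $13.2 per trip; suppliers bear $8.8 per trip.

Without the tax, 316 − 4P = 6P + 6 gives 10P = 310, so P* = $31 and Q* = 192.
With the tax collected from suppliers, supply shifts: Qs = 6(P − 22) + 6.
Solving gives Q = 139.2 with consumers paying $44.2 and suppliers receiving $22.2 (the $22 wedge).
Burden on consumers: $13.2; on suppliers: $8.8. (They sum to $22.)
The less price-elastic side of the market bears the larger share of a per-unit tax.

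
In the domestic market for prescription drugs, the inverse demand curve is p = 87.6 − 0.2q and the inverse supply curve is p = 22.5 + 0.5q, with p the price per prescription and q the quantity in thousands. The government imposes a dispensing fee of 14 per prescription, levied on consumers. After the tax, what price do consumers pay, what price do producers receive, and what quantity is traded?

Inverting to q(p) form: qd = 438 − 5p; qs = 2p − 45.
Before the tax: set 438 − 5p = 2p − 45 → p* = 69, q* = 93.
With the tax collected from consumers, demand (in seller-price terms) shifts: qd = 438 − 5(p + 14).
Solving gives q = 73 with consumers paying 73 and producers receiving 59 (the 14 wedge).
The less price-elastic side of the market bears the larger share of a per-unit tax.

Consumers pay 73; producers receive 59; quantity = 73.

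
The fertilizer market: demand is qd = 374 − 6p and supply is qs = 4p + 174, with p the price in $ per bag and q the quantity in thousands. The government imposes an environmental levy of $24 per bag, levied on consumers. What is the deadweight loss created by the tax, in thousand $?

Deadweight loss = $691.2 thousand.

Before the tax: set 374 − 6p = 4p + 174 → p* = $20, q* = 254.
With the tax collected from consumers, demand (in seller-price terms) shifts: qd = 374 − 6(p + 24).
New equilibrium: consumers pay $29.6, producers receive $5.6, q = 196.4. (Wedge: pb − ps = 24.)
Quantity falls by |ΔQ| = |254 − 196.4| = 57.6.
DWL = ½ · t · |ΔQ| = ½ · 24 · 57.6 = $691.2.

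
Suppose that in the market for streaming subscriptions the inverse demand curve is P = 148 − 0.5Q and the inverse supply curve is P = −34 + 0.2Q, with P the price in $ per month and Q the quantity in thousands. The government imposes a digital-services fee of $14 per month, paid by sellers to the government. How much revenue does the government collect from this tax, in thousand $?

Tax revenue = $3360 thousand.

Inverting to Q(P) form: Qd = 296 − 2P; Qs = 5P + 170.
Without the tax, 296 − 2P = 5P + 170 gives 7P = 126, so P* = $18 and Q* = 260.
With the tax collected from sellers, supply shifts: Qs = 5(P − 14) + 170.
New equilibrium: consumers pay $28, sellers receive $14, Q = 240. (Wedge: Pb − Ps = 14.)
Revenue = t · Q = 14 · 240 = $3360.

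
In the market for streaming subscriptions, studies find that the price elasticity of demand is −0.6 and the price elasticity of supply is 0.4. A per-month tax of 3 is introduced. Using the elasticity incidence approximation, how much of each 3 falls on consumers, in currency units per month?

Consumers bear ≈ 1.2 per month.

Incidence ratio: consumers' share ≈ εs / (εs + |εd|) = 0.4 / (0.4 + 0.6) = 0.4.
So consumers bear ≈ 0.4 × 3 = 1.2; suppliers bear 1.8.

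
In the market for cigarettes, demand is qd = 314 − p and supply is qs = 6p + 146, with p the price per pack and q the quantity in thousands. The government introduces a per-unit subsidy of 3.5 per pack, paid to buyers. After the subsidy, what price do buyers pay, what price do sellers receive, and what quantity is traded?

Without the subsidy, 314 − p = 6p + 146 gives 7p = 168, so p* = 24 and q* = 290.
With a per-unit subsidy paid to buyers, each effectively pays p − 3.5, so demand becomes qd = 314 − (p − 3.5).
Solving gives q = 293 with buyers paying 21 and sellers receiving 24.5 (the 3.5 wedge).

Buyers pay 21; sellers receive 24.5; quantity = 293.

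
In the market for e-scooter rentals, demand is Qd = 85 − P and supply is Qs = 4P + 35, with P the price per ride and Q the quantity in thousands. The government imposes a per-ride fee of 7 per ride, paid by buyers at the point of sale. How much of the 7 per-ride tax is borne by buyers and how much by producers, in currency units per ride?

Buyers bear 5.6 per ride; producers bear 1.4 per ride.

Before the tax: set 85 − P = 4P + 35 → P* = 10, Q* = 75.
With the tax collected from buyers, demand (in seller-price terms) shifts: Qd = 85 − (P + 7).
New equilibrium: buyers pay 15.6, producers receive 8.6, Q = 69.4. (Wedge: Pb − Ps = 7.)
Burden on buyers: 5.6; on producers: 1.4. (They sum to 7.)
The less price-elastic side of the market bears the larger share of a per-unit tax.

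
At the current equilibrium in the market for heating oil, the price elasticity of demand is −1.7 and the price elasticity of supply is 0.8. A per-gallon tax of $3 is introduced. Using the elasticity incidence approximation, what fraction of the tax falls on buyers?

Incidence ratio: buyers' share ≈ εs / (εs + |εd|) = 0.8 / (0.8 + 1.7) = 0.32.
Supply is the less elastic side, so buyers bear the smaller share.

Buyers' share ≈ 0.32.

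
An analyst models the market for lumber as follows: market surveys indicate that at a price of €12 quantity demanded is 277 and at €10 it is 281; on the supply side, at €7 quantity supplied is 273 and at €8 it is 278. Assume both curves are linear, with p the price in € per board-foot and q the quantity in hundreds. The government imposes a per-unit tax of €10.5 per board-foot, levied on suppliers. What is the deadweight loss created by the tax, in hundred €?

Deadweight loss = €78.75 hundred.

Demand slope: (281 − 277)/(10 − 12) = -2, so qd = 301 − 2p.
Supply slope: (278 − 273)/(8 − 7) = 5, so qs = 5p + 238.
Without the tax, 301 − 2p = 5p + 238 gives 7p = 63, so p* = €9 and q* = 283.
With the tax collected from suppliers, supply shifts: qs = 5(p − 10.5) + 238.
New equilibrium: consumers pay €16.5, suppliers receive €6, q = 268. (Wedge: pb − ps = 10.5.)
Quantity falls by |ΔQ| = |283 − 268| = 15.
DWL = ½ · t · |ΔQ| = ½ · 10.5 · 15 = €78.75.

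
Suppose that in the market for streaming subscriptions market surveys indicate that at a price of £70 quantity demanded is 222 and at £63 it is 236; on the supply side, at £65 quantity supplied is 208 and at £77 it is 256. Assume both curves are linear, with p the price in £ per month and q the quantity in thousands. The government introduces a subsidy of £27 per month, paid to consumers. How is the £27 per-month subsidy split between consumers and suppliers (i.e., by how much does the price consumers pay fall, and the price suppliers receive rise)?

Demand slope: (236 − 222)/(63 − 70) = -2, so qd = 362 − 2p.
Supply slope: (256 − 208)/(77 − 65) = 4, so qs = 4p − 52.
Without the subsidy, 362 − 2p = 4p − 52 gives 6p = 414, so p* = £69 and q* = 224.
With a per-unit subsidy paid to consumers, each effectively pays p − 27, so demand becomes qd = 362 − 2(p − 27).
New equilibrium: consumers pay £51, suppliers receive £78, q = 260. (Wedge: pb − ps = −27.)
Gain to consumers: £18; to suppliers: £9. (They sum to £27.)

Consumers gain £18 per month; suppliers gain £9 per month.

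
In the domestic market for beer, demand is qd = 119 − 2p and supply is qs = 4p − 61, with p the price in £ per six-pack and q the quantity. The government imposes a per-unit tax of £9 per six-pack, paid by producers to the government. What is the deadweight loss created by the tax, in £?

Without the tax, 119 − 2p = 4p − 61 gives 6p = 180, so p* = £30 and q* = 59.
With the tax collected from producers, supply shifts: qs = 4(p − 9) − 61.
Solving gives q = 47 with buyers paying £36 and producers receiving £27 (the £9 wedge).
Quantity falls by |ΔQ| = |59 − 47| = 12.
DWL = ½ · t · |ΔQ| = ½ · 9 · 12 = £54.

Deadweight loss = £54.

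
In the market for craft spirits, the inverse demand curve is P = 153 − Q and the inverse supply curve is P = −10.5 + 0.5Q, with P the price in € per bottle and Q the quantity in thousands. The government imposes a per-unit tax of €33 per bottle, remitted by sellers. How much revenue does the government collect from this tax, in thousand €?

Tax revenue = €2871 thousand.

Inverting to Q(P) form: Qd = 153 − P; Qs = 2P + 21.
Before the tax: set 153 − P = 2P + 21 → P* = €44, Q* = 109.
With the tax collected from sellers, supply shifts: Qs = 2(P − 33) + 21.
Solving gives Q = 87 with consumers paying €66 and sellers receiving €33 (the €33 wedge).
Revenue = t · Q = 33 · 87 = €2871.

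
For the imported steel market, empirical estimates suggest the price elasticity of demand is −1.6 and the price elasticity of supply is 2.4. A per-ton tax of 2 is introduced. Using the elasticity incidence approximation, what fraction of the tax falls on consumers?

Consumers' share ≈ 0.6.

Incidence ratio: consumers' share ≈ εs / (εs + |εd|) = 2.4 / (2.4 + 1.6) = 0.6.
Supply is the more elastic side, so consumers bear the larger share.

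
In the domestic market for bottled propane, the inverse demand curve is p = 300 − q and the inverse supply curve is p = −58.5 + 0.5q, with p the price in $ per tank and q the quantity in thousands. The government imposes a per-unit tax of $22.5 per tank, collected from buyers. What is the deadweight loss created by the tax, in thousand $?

Inverting to q(p) form: qd = 300 − p; qs = 2p + 117.
Before the tax: set 300 − p = 2p + 117 → p* = $61, q* = 239.
With the tax collected from buyers, demand (in seller-price terms) shifts: qd = 300 − (p + 22.5).
Solving gives q = 224 with buyers paying $76 and suppliers receiving $53.5 (the $22.5 wedge).
Quantity falls by |ΔQ| = |239 − 224| = 15.
DWL = ½ · t · |ΔQ| = ½ · 22.5 · 15 = $168.75.

Deadweight loss = $168.75 thousand.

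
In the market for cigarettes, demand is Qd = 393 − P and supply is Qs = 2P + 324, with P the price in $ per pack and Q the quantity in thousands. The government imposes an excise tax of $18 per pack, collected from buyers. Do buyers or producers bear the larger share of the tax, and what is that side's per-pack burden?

Buyers bear the larger share: $12 per pack.

Before the tax: set 393 − P = 2P + 324 → P* = $23, Q* = 370.
With the tax collected from buyers, demand (in seller-price terms) shifts: Qd = 393 − (P + 18).
New equilibrium: buyers pay $35, producers receive $17, Q = 358. (Wedge: Pb − Ps = 18.)
Per-pack burden: buyers $12, producers $6.
Buyers take the larger share because demand is less price-elastic here (demand slope 1 vs supply slope 2).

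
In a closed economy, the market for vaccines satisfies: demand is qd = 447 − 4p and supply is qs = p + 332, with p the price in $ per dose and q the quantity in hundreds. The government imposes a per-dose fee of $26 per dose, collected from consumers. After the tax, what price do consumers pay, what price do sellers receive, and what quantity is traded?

Consumers pay $28.2; sellers receive $2.2; quantity = 334.2.

Before the tax: set 447 − 4p = p + 332 → p* = $23, q* = 355.
With the tax collected from consumers, demand (in seller-price terms) shifts: qd = 447 − 4(p + 26).
New equilibrium: consumers pay $28.2, sellers receive $2.2, q = 334.2. (Wedge: pb − ps = 26.)
The less price-elastic side of the market bears the larger share of a per-unit tax.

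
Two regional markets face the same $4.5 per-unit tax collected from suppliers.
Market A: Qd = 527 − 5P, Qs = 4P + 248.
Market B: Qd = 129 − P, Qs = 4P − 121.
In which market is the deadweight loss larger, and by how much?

Market A, by $14.4.

Market A: pre-tax P* = $31, Q* = 372; post-tax Q = 362; deadweight loss = $22.5.
Market B: pre-tax P* = $50, Q* = 79; post-tax Q = 75.4; deadweight loss = $8.1.
Difference: $22.5 vs $8.1 → market A is larger by $14.4.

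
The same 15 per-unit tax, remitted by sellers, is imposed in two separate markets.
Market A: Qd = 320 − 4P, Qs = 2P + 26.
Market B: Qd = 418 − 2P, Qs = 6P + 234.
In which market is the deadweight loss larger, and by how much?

Market A: pre-tax P* = 49, Q* = 124; post-tax Q = 104; deadweight loss = 150.
Market B: pre-tax P* = 23, Q* = 372; post-tax Q = 349.5; deadweight loss = 168.75.
Difference: 150 vs 168.75 → market B is larger by 18.75.

Market B, by 18.75.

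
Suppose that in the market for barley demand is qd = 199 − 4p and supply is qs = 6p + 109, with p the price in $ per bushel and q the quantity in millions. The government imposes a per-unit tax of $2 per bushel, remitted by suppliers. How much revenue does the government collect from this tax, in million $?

Before the tax: set 199 − 4p = 6p + 109 → p* = $9, q* = 163.
With the tax collected from suppliers, supply shifts: qs = 6(p − 2) + 109.
Solving gives q = 158.2 with buyers paying $10.2 and suppliers receiving $8.2 (the $2 wedge).
Revenue = t · Q = 2 · 158.2 = $316.4.

Tax revenue = $316.4 million.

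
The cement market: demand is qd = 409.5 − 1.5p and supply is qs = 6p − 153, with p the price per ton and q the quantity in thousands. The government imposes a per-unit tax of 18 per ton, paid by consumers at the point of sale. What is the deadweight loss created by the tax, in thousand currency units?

Without the tax, 409.5 − 1.5p = 6p − 153 gives 7.5p = 562.5, so p* = 75 and q* = 297.
With the tax collected from consumers, demand (in seller-price terms) shifts: qd = 409.5 − 1.5(p + 18).
Solving gives q = 275.4 with consumers paying 89.4 and suppliers receiving 71.4 (the 18 wedge).
Quantity falls by |ΔQ| = |297 − 275.4| = 21.6.
DWL = ½ · t · |ΔQ| = ½ · 18 · 21.6 = 194.4.

Deadweight loss = 194.4 thousand.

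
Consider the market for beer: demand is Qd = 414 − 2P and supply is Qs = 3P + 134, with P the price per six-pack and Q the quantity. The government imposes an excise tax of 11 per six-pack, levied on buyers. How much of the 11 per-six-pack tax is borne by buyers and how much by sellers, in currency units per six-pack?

Buyers bear 6.6 per six-pack; sellers bear 4.4 per six-pack.

Before the tax: set 414 − 2P = 3P + 134 → P* = 56, Q* = 302.
With the tax collected from buyers, demand (in seller-price terms) shifts: Qd = 414 − 2(P + 11).
New equilibrium: buyers pay 62.6, sellers receive 51.6, Q = 288.8. (Wedge: Pb − Ps = 11.)
Burden on buyers: 6.6; on sellers: 4.4. (They sum to 11.)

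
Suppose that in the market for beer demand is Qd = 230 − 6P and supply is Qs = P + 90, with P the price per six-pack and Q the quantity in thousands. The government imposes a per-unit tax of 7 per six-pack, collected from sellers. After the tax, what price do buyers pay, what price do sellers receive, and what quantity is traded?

Buyers pay 21; sellers receive 14; quantity = 104.

Without the tax, 230 − 6P = P + 90 gives 7P = 140, so P* = 20 and Q* = 110.
With the tax collected from sellers, supply shifts: Qs = (P − 7) + 90.
New equilibrium: buyers pay 21, sellers receive 14, Q = 104. (Wedge: Pb − Ps = 7.)
The less price-elastic side of the market bears the larger share of a per-unit tax.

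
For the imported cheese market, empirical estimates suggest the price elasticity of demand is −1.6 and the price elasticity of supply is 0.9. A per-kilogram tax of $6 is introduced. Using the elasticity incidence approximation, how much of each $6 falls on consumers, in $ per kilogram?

Consumers bear ≈ $2.16 per kilogram.

Incidence ratio: consumers' share ≈ εs / (εs + |εd|) = 0.9 / (0.9 + 1.6) = 0.36.
So consumers bear ≈ 0.36 × $6 = $2.16; suppliers bear $3.84.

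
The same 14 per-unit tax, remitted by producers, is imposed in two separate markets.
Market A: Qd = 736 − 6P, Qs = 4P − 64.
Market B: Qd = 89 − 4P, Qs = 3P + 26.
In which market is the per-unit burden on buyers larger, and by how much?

Market B, by 0.4.

Market A: pre-tax P* = 80, Q* = 256; post-tax Q = 222.4; per-unit burden on buyers = 5.6.
Market B: pre-tax P* = 9, Q* = 53; post-tax Q = 29; per-unit burden on buyers = 6.
Difference: 5.6 vs 6 → market B is larger by 0.4.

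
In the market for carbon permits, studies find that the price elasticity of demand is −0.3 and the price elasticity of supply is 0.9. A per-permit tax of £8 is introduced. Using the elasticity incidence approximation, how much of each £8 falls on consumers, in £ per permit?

Consumers bear ≈ £6 per permit.

Incidence ratio: consumers' share ≈ εs / (εs + |εd|) = 0.9 / (0.9 + 0.3) = 0.75.
So consumers bear ≈ 0.75 × £8 = £6; sellers bear £2.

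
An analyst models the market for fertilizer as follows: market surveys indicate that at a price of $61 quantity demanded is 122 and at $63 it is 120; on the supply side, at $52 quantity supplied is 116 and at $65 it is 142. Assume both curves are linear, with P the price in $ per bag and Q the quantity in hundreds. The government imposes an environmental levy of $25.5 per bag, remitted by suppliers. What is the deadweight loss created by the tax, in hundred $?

Demand slope: (120 − 122)/(63 − 61) = -1, so Qd = 183 − P.
Supply slope: (142 − 116)/(65 − 52) = 2, so Qs = 2P + 12.
Without the tax, 183 − P = 2P + 12 gives 3P = 171, so P* = $57 and Q* = 126.
With the tax collected from suppliers, supply shifts: Qs = 2(P − 25.5) + 12.
New equilibrium: buyers pay $74, suppliers receive $48.5, Q = 109. (Wedge: Pb − Ps = 25.5.)
Quantity falls by |ΔQ| = |126 − 109| = 17.
DWL = ½ · t · |ΔQ| = ½ · 25.5 · 17 = $216.75.

Deadweight loss = $216.75 hundred.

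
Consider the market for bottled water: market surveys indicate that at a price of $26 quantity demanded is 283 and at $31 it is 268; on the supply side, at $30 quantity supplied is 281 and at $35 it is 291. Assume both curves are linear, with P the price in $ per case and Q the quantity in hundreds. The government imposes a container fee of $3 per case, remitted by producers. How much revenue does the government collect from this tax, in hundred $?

Tax revenue = $820.2 hundred.

Demand slope: (268 − 283)/(31 − 26) = -3, so Qd = 361 − 3P.
Supply slope: (291 − 281)/(35 − 30) = 2, so Qs = 2P + 221.
Without the tax, 361 − 3P = 2P + 221 gives 5P = 140, so P* = $28 and Q* = 277.
With the tax collected from producers, supply shifts: Qs = 2(P − 3) + 221.
New equilibrium: buyers pay $29.2, producers receive $26.2, Q = 273.4. (Wedge: Pb − Ps = 3.)
Revenue = t · Q = 3 · 273.4 = $820.2.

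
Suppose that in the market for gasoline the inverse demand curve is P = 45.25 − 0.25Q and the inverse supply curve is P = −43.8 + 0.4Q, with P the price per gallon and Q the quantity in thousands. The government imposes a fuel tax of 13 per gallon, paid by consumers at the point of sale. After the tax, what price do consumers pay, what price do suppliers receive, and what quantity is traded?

Consumers pay 16; suppliers receive 3; quantity = 117.

Inverting to Q(P) form: Qd = 181 − 4P; Qs = 2.5P + 109.5.
Before the tax: set 181 − 4P = 2.5P + 109.5 → P* = 11, Q* = 137.
With the tax collected from consumers, demand (in seller-price terms) shifts: Qd = 181 − 4(P + 13).
Solving gives Q = 117 with consumers paying 16 and suppliers receiving 3 (the 13 wedge).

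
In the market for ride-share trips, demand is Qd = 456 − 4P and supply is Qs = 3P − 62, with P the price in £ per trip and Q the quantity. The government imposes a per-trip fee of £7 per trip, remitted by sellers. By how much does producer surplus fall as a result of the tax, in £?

Producer surplus falls by £616.

Without the tax, 456 − 4P = 3P − 62 gives 7P = 518, so P* = £74 and Q* = 160.
With the tax collected from sellers, supply shifts: Qs = 3(P − 7) − 62.
New equilibrium: buyers pay £77, sellers receive £70, Q = 148. (Wedge: Pb − Ps = 7.)
ΔPS is the trapezoid between Q = 148 and Q = 160 of height £4: ½ · (160 + 148) · 4 = £616.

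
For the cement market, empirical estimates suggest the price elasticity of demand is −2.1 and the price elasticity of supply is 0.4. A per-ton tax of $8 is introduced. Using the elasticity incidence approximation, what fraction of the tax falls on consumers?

Consumers' share ≈ 0.16.

Incidence ratio: consumers' share ≈ εs / (εs + |εd|) = 0.4 / (0.4 + 2.1) = 0.16.
Supply is the less elastic side, so consumers bear the smaller share.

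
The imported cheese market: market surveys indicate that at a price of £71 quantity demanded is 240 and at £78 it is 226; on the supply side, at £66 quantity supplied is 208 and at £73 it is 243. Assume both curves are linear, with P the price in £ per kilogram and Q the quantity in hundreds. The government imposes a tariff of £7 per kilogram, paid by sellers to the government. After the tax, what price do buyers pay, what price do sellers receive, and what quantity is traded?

Demand slope: (226 − 240)/(78 − 71) = -2, so Qd = 382 − 2P.
Supply slope: (243 − 208)/(73 − 66) = 5, so Qs = 5P − 122.
Before the tax: set 382 − 2P = 5P − 122 → P* = £72, Q* = 238.
With the tax collected from sellers, supply shifts: Qs = 5(P − 7) − 122.
Solving gives Q = 228 with buyers paying £77 and sellers receiving £70 (the £7 wedge).
The less price-elastic side of the market bears the larger share of a per-unit tax.

Buyers pay £77; sellers receive £70; quantity = 228.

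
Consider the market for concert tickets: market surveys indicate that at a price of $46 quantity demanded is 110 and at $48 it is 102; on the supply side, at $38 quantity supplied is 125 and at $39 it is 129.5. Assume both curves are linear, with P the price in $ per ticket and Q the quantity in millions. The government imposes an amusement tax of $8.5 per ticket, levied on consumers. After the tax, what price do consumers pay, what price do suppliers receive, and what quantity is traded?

Demand slope: (102 − 110)/(48 − 46) = -4, so Qd = 294 − 4P.
Supply slope: (129.5 − 125)/(39 − 38) = 4.5, so Qs = 4.5P − 46.
Without the tax, 294 − 4P = 4.5P − 46 gives 8.5P = 340, so P* = $40 and Q* = 134.
With the tax collected from consumers, demand (in seller-price terms) shifts: Qd = 294 − 4(P + 8.5).
New equilibrium: consumers pay $44.5, suppliers receive $36, Q = 116. (Wedge: Pb − Ps = 8.5.)
The less price-elastic side of the market bears the larger share of a per-unit tax.

Consumers pay $44.5; suppliers receive $36; quantity = 116.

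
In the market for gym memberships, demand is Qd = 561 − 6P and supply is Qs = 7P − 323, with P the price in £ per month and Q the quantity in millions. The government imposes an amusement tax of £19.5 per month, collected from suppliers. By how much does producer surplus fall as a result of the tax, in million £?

Producer surplus falls by £1093.5 million.

Without the tax, 561 − 6P = 7P − 323 gives 13P = 884, so P* = £68 and Q* = 153.
With the tax collected from suppliers, supply shifts: Qs = 7(P − 19.5) − 323.
Solving gives Q = 90 with buyers paying £78.5 and suppliers receiving £59 (the £19.5 wedge).
ΔPS is the trapezoid between Q = 90 and Q = 153 of height £9: ½ · (153 + 90) · 9 = £1093.5.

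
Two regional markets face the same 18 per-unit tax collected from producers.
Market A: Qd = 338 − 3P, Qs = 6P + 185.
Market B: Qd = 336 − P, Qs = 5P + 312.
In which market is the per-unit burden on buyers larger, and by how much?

Market A: pre-tax P* = 17, Q* = 287; post-tax Q = 251; per-unit burden on buyers = 12.
Market B: pre-tax P* = 4, Q* = 332; post-tax Q = 317; per-unit burden on buyers = 15.
Difference: 12 vs 15 → market B is larger by 3.

Market B, by 3.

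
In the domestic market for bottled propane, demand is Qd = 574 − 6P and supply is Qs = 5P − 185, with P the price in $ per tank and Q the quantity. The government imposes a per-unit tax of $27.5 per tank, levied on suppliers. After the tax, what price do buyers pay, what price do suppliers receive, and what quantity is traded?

Without the tax, 574 − 6P = 5P − 185 gives 11P = 759, so P* = $69 and Q* = 160.
With the tax collected from suppliers, supply shifts: Qs = 5(P − 27.5) − 185.
New equilibrium: buyers pay $81.5, suppliers receive $54, Q = 85. (Wedge: Pb − Ps = 27.5.)

Buyers pay $81.5; suppliers receive $54; quantity = 85.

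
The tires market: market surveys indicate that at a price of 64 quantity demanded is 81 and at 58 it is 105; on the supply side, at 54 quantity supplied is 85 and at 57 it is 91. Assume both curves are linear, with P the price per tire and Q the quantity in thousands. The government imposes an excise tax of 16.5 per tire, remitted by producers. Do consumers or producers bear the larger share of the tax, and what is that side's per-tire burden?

Demand slope: (105 − 81)/(58 − 64) = -4, so Qd = 337 − 4P.
Supply slope: (91 − 85)/(57 − 54) = 2, so Qs = 2P − 23.
Without the tax, 337 − 4P = 2P − 23 gives 6P = 360, so P* = 60 and Q* = 97.
With the tax collected from producers, supply shifts: Qs = 2(P − 16.5) − 23.
Solving gives Q = 75 with consumers paying 65.5 and producers receiving 49 (the 16.5 wedge).
Per-tire burden: consumers 5.5, producers 11.
Producers take the larger share because supply is less price-elastic here (demand slope 4 vs supply slope 2).

Producers bear the larger share: 11 per tire.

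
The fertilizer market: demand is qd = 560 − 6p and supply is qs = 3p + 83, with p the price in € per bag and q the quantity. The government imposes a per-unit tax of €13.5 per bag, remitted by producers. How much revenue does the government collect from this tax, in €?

Without the tax, 560 − 6p = 3p + 83 gives 9p = 477, so p* = €53 and q* = 242.
With the tax collected from producers, supply shifts: qs = 3(p − 13.5) + 83.
Solving gives q = 215 with buyers paying €57.5 and producers receiving €44 (the €13.5 wedge).
Revenue = t · Q = 13.5 · 215 = €2902.5.

Tax revenue = €2902.5.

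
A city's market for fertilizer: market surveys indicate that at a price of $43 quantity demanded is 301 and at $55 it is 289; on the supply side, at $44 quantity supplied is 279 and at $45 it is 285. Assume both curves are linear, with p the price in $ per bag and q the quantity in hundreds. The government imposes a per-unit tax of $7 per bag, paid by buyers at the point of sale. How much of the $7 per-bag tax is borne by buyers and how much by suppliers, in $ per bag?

Demand slope: (289 − 301)/(55 − 43) = -1, so qd = 344 − p.
Supply slope: (285 − 279)/(45 − 44) = 6, so qs = 6p + 15.
Without the tax, 344 − p = 6p + 15 gives 7p = 329, so p* = $47 and q* = 297.
With the tax collected from buyers, demand (in seller-price terms) shifts: qd = 344 − (p + 7).
Solving gives q = 291 with buyers paying $53 and suppliers receiving $46 (the $7 wedge).
Burden on buyers: $6; on suppliers: $1. (They sum to $7.)
The less price-elastic side of the market bears the larger share of a per-unit tax.

Buyers bear $6 per bag; suppliers bear $1 per bag.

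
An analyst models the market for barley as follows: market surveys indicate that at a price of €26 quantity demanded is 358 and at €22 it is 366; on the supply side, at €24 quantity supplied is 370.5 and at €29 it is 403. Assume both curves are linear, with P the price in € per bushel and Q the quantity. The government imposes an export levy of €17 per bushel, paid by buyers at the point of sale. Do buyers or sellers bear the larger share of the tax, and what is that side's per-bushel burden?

Demand slope: (366 − 358)/(22 − 26) = -2, so Qd = 410 − 2P.
Supply slope: (403 − 370.5)/(29 − 24) = 6.5, so Qs = 6.5P + 214.5.
Without the tax, 410 − 2P = 6.5P + 214.5 gives 8.5P = 195.5, so P* = €23 and Q* = 364.
With the tax collected from buyers, demand (in seller-price terms) shifts: Qd = 410 − 2(P + 17).
Solving gives Q = 338 with buyers paying €36 and sellers receiving €19 (the €17 wedge).
Per-bushel burden: buyers €13, sellers €4.
Buyers take the larger share because demand is less price-elastic here (demand slope 2 vs supply slope 6.5).
The less price-elastic side of the market bears the larger share of a per-unit tax.

Buyers bear the larger share: €13 per bushel.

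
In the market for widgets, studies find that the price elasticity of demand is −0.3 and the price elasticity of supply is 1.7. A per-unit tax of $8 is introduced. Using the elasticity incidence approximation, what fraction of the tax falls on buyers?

Buyers' share ≈ 0.85.

Incidence ratio: buyers' share ≈ εs / (εs + |εd|) = 1.7 / (1.7 + 0.3) = 0.85.
Supply is the more elastic side, so buyers bear the larger share.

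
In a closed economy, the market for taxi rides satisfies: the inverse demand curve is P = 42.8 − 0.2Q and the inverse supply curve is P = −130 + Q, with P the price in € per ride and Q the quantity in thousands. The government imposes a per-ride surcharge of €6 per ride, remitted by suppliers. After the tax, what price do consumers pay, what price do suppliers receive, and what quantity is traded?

Rewrite in direct form: Qd = 214 − 5P and Qs = P + 130.
Before the tax: set 214 − 5P = P + 130 → P* = €14, Q* = 144.
With the tax collected from suppliers, supply shifts: Qs = (P − 6) + 130.
New equilibrium: consumers pay €15, suppliers receive €9, Q = 139. (Wedge: Pb − Ps = 6.)

Consumers pay €15; suppliers receive €9; quantity = 139.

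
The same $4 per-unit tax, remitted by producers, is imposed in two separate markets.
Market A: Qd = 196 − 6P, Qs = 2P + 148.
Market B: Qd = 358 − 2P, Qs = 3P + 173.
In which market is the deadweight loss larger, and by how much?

Market A: pre-tax P* = $6, Q* = 160; post-tax Q = 154; deadweight loss = $12.
Market B: pre-tax P* = $37, Q* = 284; post-tax Q = 279.2; deadweight loss = $9.6.
Difference: $12 vs $9.6 → market A is larger by $2.4.

Market A, by $2.4.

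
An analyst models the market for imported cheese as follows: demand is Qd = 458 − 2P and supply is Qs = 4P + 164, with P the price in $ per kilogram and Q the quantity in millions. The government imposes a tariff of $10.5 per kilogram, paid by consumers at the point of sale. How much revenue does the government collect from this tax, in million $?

Tax revenue = $3633 million.

Before the tax: set 458 − 2P = 4P + 164 → P* = $49, Q* = 360.
With the tax collected from consumers, demand (in seller-price terms) shifts: Qd = 458 − 2(P + 10.5).
New equilibrium: consumers pay $56, sellers receive $45.5, Q = 346. (Wedge: Pb − Ps = 10.5.)
Revenue = t · Q = 10.5 · 346 = $3633.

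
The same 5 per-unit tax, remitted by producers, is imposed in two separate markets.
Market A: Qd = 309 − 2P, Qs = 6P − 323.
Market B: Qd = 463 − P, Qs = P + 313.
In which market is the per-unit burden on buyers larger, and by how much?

Market A: pre-tax P* = 79, Q* = 151; post-tax Q = 143.5; per-unit burden on buyers = 3.75.
Market B: pre-tax P* = 75, Q* = 388; post-tax Q = 385.5; per-unit burden on buyers = 2.5.
Difference: 3.75 vs 2.5 → market A is larger by 1.25.

Market A, by 1.25.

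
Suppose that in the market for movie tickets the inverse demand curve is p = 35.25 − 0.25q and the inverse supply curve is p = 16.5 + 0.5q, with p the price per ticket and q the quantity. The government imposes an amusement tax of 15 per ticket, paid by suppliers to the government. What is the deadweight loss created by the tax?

Rewrite in direct form: qd = 141 − 4p and qs = 2p − 33.
Without the tax, 141 − 4p = 2p − 33 gives 6p = 174, so p* = 29 and q* = 25.
With the tax collected from suppliers, supply shifts: qs = 2(p − 15) − 33.
Solving gives q = 5 with buyers paying 34 and suppliers receiving 19 (the 15 wedge).
Quantity falls by |ΔQ| = |25 − 5| = 20.
DWL = ½ · t · |ΔQ| = ½ · 15 · 20 = 150.

Deadweight loss = 150.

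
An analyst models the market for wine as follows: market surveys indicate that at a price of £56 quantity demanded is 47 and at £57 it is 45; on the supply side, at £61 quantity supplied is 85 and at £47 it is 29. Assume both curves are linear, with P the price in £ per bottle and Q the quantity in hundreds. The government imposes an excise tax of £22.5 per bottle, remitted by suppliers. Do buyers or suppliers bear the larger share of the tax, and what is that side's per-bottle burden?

Demand slope: (45 − 47)/(57 − 56) = -2, so Qd = 159 − 2P.
Supply slope: (29 − 85)/(47 − 61) = 4, so Qs = 4P − 159.
Before the tax: set 159 − 2P = 4P − 159 → P* = £53, Q* = 53.
With the tax collected from suppliers, supply shifts: Qs = 4(P − 22.5) − 159.
New equilibrium: buyers pay £68, suppliers receive £45.5, Q = 23. (Wedge: Pb − Ps = 22.5.)
Per-bottle burden: buyers £15, suppliers £7.5.
Buyers take the larger share because demand is less price-elastic here (demand slope 2 vs supply slope 4).
The less price-elastic side of the market bears the larger share of a per-unit tax.

Buyers bear the larger share: £15 per bottle.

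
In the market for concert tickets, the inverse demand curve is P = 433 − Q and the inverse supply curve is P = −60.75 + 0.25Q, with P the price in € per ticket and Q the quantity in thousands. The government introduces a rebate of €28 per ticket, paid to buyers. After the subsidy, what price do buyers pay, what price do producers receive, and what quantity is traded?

Buyers pay €15.6; producers receive €43.6; quantity = 417.4.

Rewrite in direct form: Qd = 433 − P and Qs = 4P + 243.
Before the subsidy: set 433 − P = 4P + 243 → P* = €38, Q* = 395.
With a per-unit subsidy paid to buyers, each effectively pays P − 28, so demand becomes Qd = 433 − (P − 28).
New equilibrium: buyers pay €15.6, producers receive €43.6, Q = 417.4. (Wedge: Pb − Ps = −28.)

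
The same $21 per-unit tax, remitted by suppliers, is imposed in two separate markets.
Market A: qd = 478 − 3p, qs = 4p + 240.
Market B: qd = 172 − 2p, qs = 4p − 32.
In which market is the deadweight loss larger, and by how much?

Market A, by $84.

Market A: pre-tax p* = $34, q* = 376; post-tax q = 340; deadweight loss = $378.
Market B: pre-tax p* = $34, q* = 104; post-tax q = 76; deadweight loss = $294.
Difference: $378 vs $294 → market A is larger by $84.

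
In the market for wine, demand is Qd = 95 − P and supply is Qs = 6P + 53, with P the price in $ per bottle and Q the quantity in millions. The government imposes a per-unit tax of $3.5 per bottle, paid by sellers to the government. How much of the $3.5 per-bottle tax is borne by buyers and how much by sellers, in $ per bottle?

Without the tax, 95 − P = 6P + 53 gives 7P = 42, so P* = $6 and Q* = 89.
With the tax collected from sellers, supply shifts: Qs = 6(P − 3.5) + 53.
Solving gives Q = 86 with buyers paying $9 and sellers receiving $5.5 (the $3.5 wedge).
Burden on buyers: $3; on sellers: $0.5. (They sum to $3.5.)
The less price-elastic side of the market bears the larger share of a per-unit tax.

Buyers bear $3 per bottle; sellers bear $0.5 per bottle.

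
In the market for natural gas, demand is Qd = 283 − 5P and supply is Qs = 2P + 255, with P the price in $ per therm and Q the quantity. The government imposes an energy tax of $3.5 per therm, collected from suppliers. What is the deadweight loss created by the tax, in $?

Deadweight loss = $8.75.

Before the tax: set 283 − 5P = 2P + 255 → P* = $4, Q* = 263.
With the tax collected from suppliers, supply shifts: Qs = 2(P − 3.5) + 255.
New equilibrium: consumers pay $5, suppliers receive $1.5, Q = 258. (Wedge: Pb − Ps = 3.5.)
Quantity falls by |ΔQ| = |263 − 258| = 5.
DWL = ½ · t · |ΔQ| = ½ · 3.5 · 5 = $8.75.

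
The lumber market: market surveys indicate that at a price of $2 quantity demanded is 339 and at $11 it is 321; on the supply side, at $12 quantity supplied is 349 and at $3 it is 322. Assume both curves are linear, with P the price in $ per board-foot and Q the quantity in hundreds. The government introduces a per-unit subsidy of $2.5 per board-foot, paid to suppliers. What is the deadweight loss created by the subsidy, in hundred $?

Demand slope: (321 − 339)/(11 − 2) = -2, so Qd = 343 − 2P.
Supply slope: (322 − 349)/(3 − 12) = 3, so Qs = 3P + 313.
Without the subsidy, 343 − 2P = 3P + 313 gives 5P = 30, so P* = $6 and Q* = 331.
With a per-unit subsidy paid to suppliers, each receives P + 2.5 per unit sold, so supply becomes Qs = 3(P + 2.5) + 313.
Solving gives Q = 334 with consumers paying $4.5 and suppliers receiving $7 (the $2.5 wedge).
Quantity rises by |ΔQ| = |331 − 334| = 3.
DWL = ½ · t · |ΔQ| = ½ · 2.5 · 3 = $3.75.

Deadweight loss = $3.75 hundred.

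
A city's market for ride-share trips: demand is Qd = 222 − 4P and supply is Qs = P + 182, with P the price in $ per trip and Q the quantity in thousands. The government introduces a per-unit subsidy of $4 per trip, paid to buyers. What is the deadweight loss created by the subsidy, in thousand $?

Deadweight loss = $6.4 thousand.

Before the subsidy: set 222 − 4P = P + 182 → P* = $8, Q* = 190.
With a per-unit subsidy paid to buyers, each effectively pays P − 4, so demand becomes Qd = 222 − 4(P − 4).
New equilibrium: buyers pay $7.2, sellers receive $11.2, Q = 193.2. (Wedge: Pb − Ps = −4.)
Quantity rises by |ΔQ| = |190 − 193.2| = 3.2.
DWL = ½ · t · |ΔQ| = ½ · 4 · 3.2 = $6.4.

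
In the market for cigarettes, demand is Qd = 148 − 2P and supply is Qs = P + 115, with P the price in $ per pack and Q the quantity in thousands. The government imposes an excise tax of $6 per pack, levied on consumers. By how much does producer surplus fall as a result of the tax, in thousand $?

Producer surplus falls by $496 thousand.

Without the tax, 148 − 2P = P + 115 gives 3P = 33, so P* = $11 and Q* = 126.
With the tax collected from consumers, demand (in seller-price terms) shifts: Qd = 148 − 2(P + 6).
New equilibrium: consumers pay $13, suppliers receive $7, Q = 122. (Wedge: Pb − Ps = 6.)
ΔPS is the trapezoid between Q = 122 and Q = 126 of height $4: ½ · (126 + 122) · 4 = $496.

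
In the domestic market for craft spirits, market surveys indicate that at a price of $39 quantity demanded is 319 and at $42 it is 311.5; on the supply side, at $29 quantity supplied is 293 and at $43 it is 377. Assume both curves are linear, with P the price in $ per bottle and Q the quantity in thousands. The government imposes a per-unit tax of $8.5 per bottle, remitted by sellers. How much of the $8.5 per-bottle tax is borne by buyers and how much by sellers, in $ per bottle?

Buyers bear $6 per bottle; sellers bear $2.5 per bottle.

Demand slope: (311.5 − 319)/(42 − 39) = -2.5, so Qd = 416.5 − 2.5P.
Supply slope: (377 − 293)/(43 − 29) = 6, so Qs = 6P + 119.
Without the tax, 416.5 − 2.5P = 6P + 119 gives 8.5P = 297.5, so P* = $35 and Q* = 329.
With the tax collected from sellers, supply shifts: Qs = 6(P − 8.5) + 119.
Solving gives Q = 314 with buyers paying $41 and sellers receiving $32.5 (the $8.5 wedge).
Burden on buyers: $6; on sellers: $2.5. (They sum to $8.5.)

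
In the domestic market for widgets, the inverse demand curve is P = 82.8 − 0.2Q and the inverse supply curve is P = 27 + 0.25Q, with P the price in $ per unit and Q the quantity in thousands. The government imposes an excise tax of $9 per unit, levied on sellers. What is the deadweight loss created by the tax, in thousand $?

Rewrite in direct form: Qd = 414 − 5P and Qs = 4P − 108.
Before the tax: set 414 − 5P = 4P − 108 → P* = $58, Q* = 124.
With the tax collected from sellers, supply shifts: Qs = 4(P − 9) − 108.
Solving gives Q = 104 with buyers paying $62 and sellers receiving $53 (the $9 wedge).
Quantity falls by |ΔQ| = |124 − 104| = 20.
DWL = ½ · t · |ΔQ| = ½ · 9 · 20 = $90.

Deadweight loss = $90 thousand.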